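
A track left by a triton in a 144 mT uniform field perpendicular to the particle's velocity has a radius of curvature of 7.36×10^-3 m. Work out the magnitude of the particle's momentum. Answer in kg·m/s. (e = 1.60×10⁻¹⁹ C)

p ≈ 1.70×10^-22 kg·m/s

Since qvB = mv²/r, the momentum p = mv = qBr.
p = (1×1.60×10^-19)(0.144)(7.36×10^-3) = 1.70×10^-22 kg·m/s.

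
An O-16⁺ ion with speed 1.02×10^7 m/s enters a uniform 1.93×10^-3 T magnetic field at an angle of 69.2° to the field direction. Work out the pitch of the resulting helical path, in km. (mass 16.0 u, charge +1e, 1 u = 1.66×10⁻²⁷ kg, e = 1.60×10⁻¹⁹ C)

The velocity component along B is v∥ = v cos69.2° = 3.62×10^6 m/s.
The cyclotron period T = 2πm/(qB) = 5.40×10^-4 s is set by m, q, B alone.
Pitch = v∥·T = (3.62×10^6)(5.40×10^-4) = 1960 m.

pitch ≈ 1.96 km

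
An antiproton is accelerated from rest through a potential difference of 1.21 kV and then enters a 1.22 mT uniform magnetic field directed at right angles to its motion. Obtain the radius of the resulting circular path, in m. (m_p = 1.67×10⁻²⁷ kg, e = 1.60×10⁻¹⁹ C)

r ≈ 4.12 m

The kinetic energy gained is K = qV = (1×1.60×10^-19)(1210) = 1.94×10^-16 J.
v = √(2K/m) = 4.82×10^5 m/s.
r = mv/(qB) = (1.67×10^-27)(4.82×10^5) / [(1×1.60×10^-19)(1.22×10^-3)] = 4.12 m.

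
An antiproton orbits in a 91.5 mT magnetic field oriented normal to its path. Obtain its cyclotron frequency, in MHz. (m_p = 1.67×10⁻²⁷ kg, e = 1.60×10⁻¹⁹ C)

f ≈ 1.40 MHz

f = qB/(2πm) = (1×1.60×10^-19)(0.0915) / [2π(1.67×10^-27)] = 1.40×10^6 Hz.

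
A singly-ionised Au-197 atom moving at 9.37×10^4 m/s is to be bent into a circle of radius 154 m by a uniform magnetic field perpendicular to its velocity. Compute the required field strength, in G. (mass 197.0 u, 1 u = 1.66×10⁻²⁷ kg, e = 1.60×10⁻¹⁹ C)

qvB = mv²/r gives B = mv/(qr).
B = (3.27×10^-25)(9.37×10^4) / [(1×1.60×10^-19)(154)] = 1.24×10^-3 T.

B ≈ 12.4 G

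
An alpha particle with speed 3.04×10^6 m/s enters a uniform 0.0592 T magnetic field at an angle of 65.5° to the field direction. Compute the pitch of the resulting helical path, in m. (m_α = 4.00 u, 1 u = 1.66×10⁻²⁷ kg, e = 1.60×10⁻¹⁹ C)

The velocity component along B is v∥ = v cos65.5° = 1.26×10^6 m/s.
The cyclotron period T = 2πm/(qB) = 2.20×10^-6 s is set by m, q, B alone.
Pitch = v∥·T = (1.26×10^6)(2.20×10^-6) = 2.78 m.

pitch ≈ 2.78 m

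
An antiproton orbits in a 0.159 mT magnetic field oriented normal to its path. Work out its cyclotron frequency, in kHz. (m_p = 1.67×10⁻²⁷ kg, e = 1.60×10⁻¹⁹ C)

f ≈ 2.42 kHz

f = qB/(2πm) = (1×1.60×10^-19)(1.59×10^-4) / [2π(1.67×10^-27)] = 2420 Hz.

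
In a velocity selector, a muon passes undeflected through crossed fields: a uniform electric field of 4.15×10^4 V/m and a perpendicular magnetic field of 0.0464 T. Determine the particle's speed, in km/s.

For zero net force, qE = qvB, so v = E/B.
v = (4.15×10^4) / (0.0464) = 8.94×10^5 m/s.

v ≈ 894 km/s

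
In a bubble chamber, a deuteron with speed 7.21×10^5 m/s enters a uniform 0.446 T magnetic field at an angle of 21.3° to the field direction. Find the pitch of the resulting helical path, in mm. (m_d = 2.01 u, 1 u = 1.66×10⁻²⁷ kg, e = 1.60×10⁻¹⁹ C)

The velocity component along B is v∥ = v cos21.3° = 6.72×10^5 m/s.
The cyclotron period T = 2πm/(qB) = 2.94×10^-7 s is set by m, q, B alone.
Pitch = v∥·T = (6.72×10^5)(2.94×10^-7) = 0.197 m.

pitch ≈ 197 mm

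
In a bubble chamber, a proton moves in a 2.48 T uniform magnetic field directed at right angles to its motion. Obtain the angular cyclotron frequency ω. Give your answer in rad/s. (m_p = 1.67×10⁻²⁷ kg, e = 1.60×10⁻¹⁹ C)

ω ≈ 2.38×10^8 rad/s

ω = qB/m = (1×1.60×10^-19)(2.48) / (1.67×10^-27) = 2.38×10^8 rad/s.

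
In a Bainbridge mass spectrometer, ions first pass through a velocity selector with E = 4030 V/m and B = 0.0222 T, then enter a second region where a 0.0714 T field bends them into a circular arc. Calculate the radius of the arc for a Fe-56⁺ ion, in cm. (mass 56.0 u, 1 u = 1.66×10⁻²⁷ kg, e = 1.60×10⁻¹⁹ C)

The selector passes v = E/B = 4030/0.0222 = 1.82×10^5 m/s.
In the deflection region, r = mv/(qB₂) = (9.30×10^-26)(1.82×10^5) / [(1×1.60×10^-19)(0.0714)] = 1.48 m.

r ≈ 148 cm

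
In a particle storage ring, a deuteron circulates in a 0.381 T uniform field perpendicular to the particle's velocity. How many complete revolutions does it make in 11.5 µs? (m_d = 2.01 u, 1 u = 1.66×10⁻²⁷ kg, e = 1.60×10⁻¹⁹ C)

N = 33

T = 2πm/(qB) = 2π(3.3366×10^-27) / [(1×1.60×10^-19)(0.381)] = 3.4391×10^-7 s.
N = t/T = 1.15×10^-5 / 3.4391×10^-7 ≈ 33.44, so 33 complete revolutions.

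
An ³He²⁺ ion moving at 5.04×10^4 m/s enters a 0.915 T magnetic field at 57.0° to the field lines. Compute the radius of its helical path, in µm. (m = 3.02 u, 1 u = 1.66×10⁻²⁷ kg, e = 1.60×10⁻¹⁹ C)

Only the perpendicular component v⊥ = v sin57.0° = 4.23×10^4 m/s is bent by the field.
r = m v⊥ /(qB) = (5.01×10^-27)(4.23×10^4) / [(2×1.60×10^-19)(0.915)] = 7.24×10^-4 m.

r ≈ 724 µm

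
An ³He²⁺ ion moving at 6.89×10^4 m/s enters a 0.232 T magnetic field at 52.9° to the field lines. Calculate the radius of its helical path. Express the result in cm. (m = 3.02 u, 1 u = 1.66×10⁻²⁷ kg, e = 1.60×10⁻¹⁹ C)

r ≈ 0.371 cm

Only the perpendicular component v⊥ = v sin52.9° = 5.50×10^4 m/s is bent by the field.
r = m v⊥ /(qB) = (5.01×10^-27)(5.50×10^4) / [(2×1.60×10^-19)(0.232)] = 3.71×10^-3 m.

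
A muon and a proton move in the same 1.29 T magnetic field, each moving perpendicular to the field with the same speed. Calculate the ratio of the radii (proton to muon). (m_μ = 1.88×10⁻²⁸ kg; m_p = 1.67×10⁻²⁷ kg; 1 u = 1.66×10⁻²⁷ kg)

r = mv/(qB) ⇒ at equal v, r ∝ m/q.
r_{proton}/r_{muon} = 8.88.

ratio ≈ 8.88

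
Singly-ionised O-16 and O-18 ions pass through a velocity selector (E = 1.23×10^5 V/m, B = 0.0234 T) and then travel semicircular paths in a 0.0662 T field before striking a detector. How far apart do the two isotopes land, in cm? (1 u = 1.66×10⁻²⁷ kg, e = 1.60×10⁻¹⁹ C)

Both emerge at v = E/B₁ = 5.26×10^6 m/s.
r = mv/(qB₂), so r₁ = 13.18 m and r₂ = 14.83 m, giving Δr = 1.65 m.
After a semicircle each ion lands a diameter 2r from the entry slit, so the separation is 2Δr = 3.30 m.

Δd ≈ 330 cm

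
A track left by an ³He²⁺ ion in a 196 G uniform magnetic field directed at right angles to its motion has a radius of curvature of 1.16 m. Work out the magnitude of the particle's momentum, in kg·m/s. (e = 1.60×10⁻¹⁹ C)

p ≈ 7.28×10^-21 kg·m/s

Since qvB = mv²/r, the momentum p = mv = qBr.
p = (2×1.60×10^-19)(0.0196)(1.16) = 7.28×10^-21 kg·m/s.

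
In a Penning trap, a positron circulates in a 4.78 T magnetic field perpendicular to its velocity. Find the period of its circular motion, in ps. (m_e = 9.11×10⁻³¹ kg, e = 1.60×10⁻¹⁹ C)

The cyclotron period is independent of speed: T = 2πm/(qB).
T = 2π(9.11×10^-31) / [(1×1.60×10^-19)(4.78)] = 7.48×10^-12 s.

T ≈ 7.48 ps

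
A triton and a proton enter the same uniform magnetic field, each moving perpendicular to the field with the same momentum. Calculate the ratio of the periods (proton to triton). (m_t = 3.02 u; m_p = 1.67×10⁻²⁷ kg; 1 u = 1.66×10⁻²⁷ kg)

T = 2πm/(qB) is independent of speed, so T₂/T₁ = (m₂/q₂)/(m₁/q₁).
T_{proton}/T_{triton} = (1.67×10^-27/1e) / (5.01×10^-27/1e) = 0.333.

ratio ≈ 0.333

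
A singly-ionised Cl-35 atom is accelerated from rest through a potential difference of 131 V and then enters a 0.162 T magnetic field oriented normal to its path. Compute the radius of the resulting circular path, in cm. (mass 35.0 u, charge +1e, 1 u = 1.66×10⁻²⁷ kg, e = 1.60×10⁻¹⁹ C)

r ≈ 6.02 cm

The kinetic energy gained is K = qV = (1×1.60×10^-19)(131) = 2.10×10^-17 J.
v = √(2K/m) = 2.69×10^4 m/s.
r = mv/(qB) = (5.81×10^-26)(2.69×10^4) / [(1×1.60×10^-19)(0.162)] = 0.0602 m.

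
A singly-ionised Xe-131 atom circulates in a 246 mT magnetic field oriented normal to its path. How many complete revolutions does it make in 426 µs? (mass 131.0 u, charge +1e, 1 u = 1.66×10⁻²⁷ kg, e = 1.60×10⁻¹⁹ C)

T = 2πm/(qB) = 2π(2.1746×10^-25) / [(1×1.60×10^-19)(0.246)] = 3.4714×10^-5 s.
N = t/T = 4.26×10^-4 / 3.4714×10^-5 ≈ 12.27, so 12 complete revolutions.

N = 12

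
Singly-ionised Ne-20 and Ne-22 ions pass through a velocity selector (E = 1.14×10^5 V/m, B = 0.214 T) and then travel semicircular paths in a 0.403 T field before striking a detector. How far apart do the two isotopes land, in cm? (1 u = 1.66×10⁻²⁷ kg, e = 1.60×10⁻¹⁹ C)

Both emerge at v = E/B₁ = 5.33×10^5 m/s.
r = mv/(qB₂), so r₁ = 0.2743 m and r₂ = 0.3017 m, giving Δr = 0.0274 m.
After a semicircle each ion lands a diameter 2r from the entry slit, so the separation is 2Δr = 0.0549 m.

Δd ≈ 5.49 cm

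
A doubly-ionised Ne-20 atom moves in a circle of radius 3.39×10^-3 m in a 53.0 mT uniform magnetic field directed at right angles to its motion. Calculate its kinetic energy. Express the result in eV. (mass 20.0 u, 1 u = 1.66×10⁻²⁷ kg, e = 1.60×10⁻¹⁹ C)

K ≈ 0.311 eV

v = qBr/m = (2×1.60×10^-19)(0.0530)(3.39×10^-3) / (3.32×10^-26) = 1730 m/s.
K = ½mv² = 0.5·(3.32×10^-26)·(1730)² = 4.98×10^-20 J = 0.311 eV.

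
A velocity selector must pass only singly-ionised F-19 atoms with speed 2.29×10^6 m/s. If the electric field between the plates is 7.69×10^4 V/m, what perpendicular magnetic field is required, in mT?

B ≈ 33.6 mT

qE = qvB ⇒ B = E/v = (7.69×10^4) / (2.29×10^6) = 0.0336 T.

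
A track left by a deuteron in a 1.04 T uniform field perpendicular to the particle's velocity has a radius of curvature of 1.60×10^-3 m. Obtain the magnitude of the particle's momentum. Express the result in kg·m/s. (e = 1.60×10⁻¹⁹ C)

p ≈ 2.66×10^-22 kg·m/s

Since qvB = mv²/r, the momentum p = mv = qBr.
p = (1×1.60×10^-19)(1.04)(1.60×10^-3) = 2.66×10^-22 kg·m/s.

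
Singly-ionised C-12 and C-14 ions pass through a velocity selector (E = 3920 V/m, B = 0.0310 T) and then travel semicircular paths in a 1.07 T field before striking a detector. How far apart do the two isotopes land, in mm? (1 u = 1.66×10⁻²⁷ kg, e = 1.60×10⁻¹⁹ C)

Both emerge at v = E/B₁ = 1.26×10^5 m/s.
r = mv/(qB₂), so r₁ = 0.01471 m and r₂ = 0.01717 m, giving Δr = 2.45×10^-3 m.
After a semicircle each ion lands a diameter 2r from the entry slit, so the separation is 2Δr = 4.90×10^-3 m.

Δd ≈ 4.90 mm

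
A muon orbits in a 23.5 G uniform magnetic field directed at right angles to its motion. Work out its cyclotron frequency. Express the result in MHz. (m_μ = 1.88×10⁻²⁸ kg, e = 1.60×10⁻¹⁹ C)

f = qB/(2πm) = (1×1.60×10^-19)(2.35×10^-3) / [2π(1.88×10^-28)] = 3.18×10^5 Hz.

f ≈ 0.318 MHz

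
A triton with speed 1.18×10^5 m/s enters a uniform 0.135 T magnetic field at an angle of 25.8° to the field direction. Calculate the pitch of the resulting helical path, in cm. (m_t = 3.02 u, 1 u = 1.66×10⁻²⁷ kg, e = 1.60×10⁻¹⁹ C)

pitch ≈ 15.5 cm

The velocity component along B is v∥ = v cos25.8° = 1.06×10^5 m/s.
The cyclotron period T = 2πm/(qB) = 1.46×10^-6 s is set by m, q, B alone.
Pitch = v∥·T = (1.06×10^5)(1.46×10^-6) = 0.155 m.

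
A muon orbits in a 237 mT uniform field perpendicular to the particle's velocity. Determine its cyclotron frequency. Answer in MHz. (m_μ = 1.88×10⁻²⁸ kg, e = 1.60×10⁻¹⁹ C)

f ≈ 32.1 MHz

f = qB/(2πm) = (1×1.60×10^-19)(0.237) / [2π(1.88×10^-28)] = 3.21×10^7 Hz.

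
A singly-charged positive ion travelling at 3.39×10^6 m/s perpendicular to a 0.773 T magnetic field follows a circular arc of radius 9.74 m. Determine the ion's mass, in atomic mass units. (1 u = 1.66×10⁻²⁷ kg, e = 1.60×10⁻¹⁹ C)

qvB = mv²/r ⇒ m = qBr/v.
m = (1×1.60×10^-19)(0.773)(9.74) / (3.39×10^6) = 3.55×10^-25 kg = 214 u.

m ≈ 214 u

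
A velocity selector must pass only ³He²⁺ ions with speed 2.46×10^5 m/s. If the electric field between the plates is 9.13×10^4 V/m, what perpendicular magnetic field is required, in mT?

B ≈ 371 mT

qE = qvB ⇒ B = E/v = (9.13×10^4) / (2.46×10^5) = 0.371 T.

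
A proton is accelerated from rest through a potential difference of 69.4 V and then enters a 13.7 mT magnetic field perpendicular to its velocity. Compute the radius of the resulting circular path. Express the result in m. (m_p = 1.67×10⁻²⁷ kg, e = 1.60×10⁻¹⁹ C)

r ≈ 0.0879 m

The kinetic energy gained is K = qV = (1×1.60×10^-19)(69.4) = 1.11×10^-17 J.
v = √(2K/m) = 1.15×10^5 m/s.
r = mv/(qB) = (1.67×10^-27)(1.15×10^5) / [(1×1.60×10^-19)(0.0137)] = 0.0879 m.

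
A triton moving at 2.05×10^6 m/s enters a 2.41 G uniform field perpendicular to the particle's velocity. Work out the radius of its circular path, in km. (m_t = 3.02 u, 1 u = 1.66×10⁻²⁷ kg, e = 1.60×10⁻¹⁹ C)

The magnetic force provides the centripetal force: qvB = mv²/r, so r = mv/(qB).
r = (5.01×10^-27 kg)(2.05×10^6 m/s) / [(1×1.60×10^-19 C)(2.41×10^-4 T)] = 267 m.

r ≈ 0.267 km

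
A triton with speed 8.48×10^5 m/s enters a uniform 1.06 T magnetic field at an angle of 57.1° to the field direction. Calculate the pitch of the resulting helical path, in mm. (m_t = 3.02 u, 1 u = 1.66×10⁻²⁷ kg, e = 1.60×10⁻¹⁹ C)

pitch ≈ 85.5 mm

The velocity component along B is v∥ = v cos57.1° = 4.61×10^5 m/s.
The cyclotron period T = 2πm/(qB) = 1.86×10^-7 s is set by m, q, B alone.
Pitch = v∥·T = (4.61×10^5)(1.86×10^-7) = 0.0855 m.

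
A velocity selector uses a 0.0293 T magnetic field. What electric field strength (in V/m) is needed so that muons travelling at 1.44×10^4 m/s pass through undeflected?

qE = qvB ⇒ E = vB = (1.44×10^4)(0.0293) = 422 V/m.

E ≈ 422 V/m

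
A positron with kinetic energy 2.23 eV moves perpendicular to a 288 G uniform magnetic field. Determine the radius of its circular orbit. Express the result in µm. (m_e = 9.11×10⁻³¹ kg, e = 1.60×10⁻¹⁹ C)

r ≈ 175 µm

Convert the energy: K = 2.23 eV = 3.57×10^-19 J.
v = √(2K/m) = √(2·3.57×10^-19/9.11×10^-31) = 8.85×10^5 m/s.
r = mv/(qB) = (9.11×10^-31)(8.85×10^5) / [(1×1.60×10^-19)(0.0288)] = 1.75×10^-4 m.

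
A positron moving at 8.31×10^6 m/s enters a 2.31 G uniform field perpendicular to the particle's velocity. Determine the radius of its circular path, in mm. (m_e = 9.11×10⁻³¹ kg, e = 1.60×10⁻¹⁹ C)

The magnetic force provides the centripetal force: qvB = mv²/r, so r = mv/(qB).
r = (9.11×10^-31 kg)(8.31×10^6 m/s) / [(1×1.60×10^-19 C)(2.31×10^-4 T)] = 0.205 m.

r ≈ 205 mm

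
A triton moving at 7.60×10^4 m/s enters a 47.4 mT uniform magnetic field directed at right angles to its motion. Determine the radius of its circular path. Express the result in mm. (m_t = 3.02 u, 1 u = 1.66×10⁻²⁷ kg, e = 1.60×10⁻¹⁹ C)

r ≈ 50.2 mm

The magnetic force provides the centripetal force: qvB = mv²/r, so r = mv/(qB).
r = (5.01×10^-27 kg)(7.60×10^4 m/s) / [(1×1.60×10^-19 C)(0.0474 T)] = 0.0502 m.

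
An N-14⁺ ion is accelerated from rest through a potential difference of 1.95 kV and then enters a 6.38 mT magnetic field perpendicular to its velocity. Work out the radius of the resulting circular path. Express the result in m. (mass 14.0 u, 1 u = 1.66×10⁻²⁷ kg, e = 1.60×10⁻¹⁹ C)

r ≈ 3.73 m

The kinetic energy gained is K = qV = (1×1.60×10^-19)(1950) = 3.12×10^-16 J.
v = √(2K/m) = 1.64×10^5 m/s.
r = mv/(qB) = (2.32×10^-26)(1.64×10^5) / [(1×1.60×10^-19)(6.38×10^-3)] = 3.73 m.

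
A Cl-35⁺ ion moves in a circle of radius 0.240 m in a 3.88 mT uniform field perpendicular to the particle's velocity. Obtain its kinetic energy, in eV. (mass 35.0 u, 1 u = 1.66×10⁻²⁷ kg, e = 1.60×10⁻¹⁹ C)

K ≈ 1.19 eV

v = qBr/m = (1×1.60×10^-19)(3.88×10^-3)(0.240) / (5.81×10^-26) = 2560 m/s.
K = ½mv² = 0.5·(5.81×10^-26)·(2560)² = 1.91×10^-19 J = 1.19 eV.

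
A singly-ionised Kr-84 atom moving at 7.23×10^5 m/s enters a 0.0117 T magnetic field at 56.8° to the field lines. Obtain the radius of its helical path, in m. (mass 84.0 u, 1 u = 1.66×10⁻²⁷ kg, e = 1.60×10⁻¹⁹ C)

r ≈ 45.1 m

Only the perpendicular component v⊥ = v sin56.8° = 6.05×10^5 m/s is bent by the field.
r = m v⊥ /(qB) = (1.39×10^-25)(6.05×10^5) / [(1×1.60×10^-19)(0.0117)] = 45.1 m.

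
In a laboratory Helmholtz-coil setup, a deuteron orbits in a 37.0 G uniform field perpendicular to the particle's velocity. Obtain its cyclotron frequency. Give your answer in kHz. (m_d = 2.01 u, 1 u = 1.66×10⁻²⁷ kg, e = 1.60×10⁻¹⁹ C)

f ≈ 28.2 kHz

f = qB/(2πm) = (1×1.60×10^-19)(3.70×10^-3) / [2π(3.34×10^-27)] = 2.82×10^4 Hz.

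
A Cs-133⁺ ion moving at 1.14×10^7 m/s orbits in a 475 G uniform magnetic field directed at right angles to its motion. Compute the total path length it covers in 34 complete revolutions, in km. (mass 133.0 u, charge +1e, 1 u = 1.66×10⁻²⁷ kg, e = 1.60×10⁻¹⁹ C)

L ≈ 70.7 km

r = mv/(qB) = 331 m, so one revolution covers 2πr = 2080 m.
In 34 revolutions: L = 34·2πr = 7.07×10^4 m.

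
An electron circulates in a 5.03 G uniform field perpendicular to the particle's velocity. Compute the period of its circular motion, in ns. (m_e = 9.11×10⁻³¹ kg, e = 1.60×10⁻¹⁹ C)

T ≈ 71.1 ns

The cyclotron period is independent of speed: T = 2πm/(qB).
T = 2π(9.11×10^-31) / [(1×1.60×10^-19)(5.03×10^-4)] = 7.11×10^-8 s.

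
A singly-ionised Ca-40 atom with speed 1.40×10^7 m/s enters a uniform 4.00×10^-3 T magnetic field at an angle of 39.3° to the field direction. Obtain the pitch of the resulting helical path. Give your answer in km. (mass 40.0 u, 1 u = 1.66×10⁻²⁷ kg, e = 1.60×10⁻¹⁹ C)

pitch ≈ 7.06 km

The velocity component along B is v∥ = v cos39.3° = 1.08×10^7 m/s.
The cyclotron period T = 2πm/(qB) = 6.52×10^-4 s is set by m, q, B alone.
Pitch = v∥·T = (1.08×10^7)(6.52×10^-4) = 7060 m.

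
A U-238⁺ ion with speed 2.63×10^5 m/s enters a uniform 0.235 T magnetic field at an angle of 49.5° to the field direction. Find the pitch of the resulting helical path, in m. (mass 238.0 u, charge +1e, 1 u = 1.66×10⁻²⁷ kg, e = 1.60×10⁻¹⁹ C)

pitch ≈ 11.3 m

The velocity component along B is v∥ = v cos49.5° = 1.71×10^5 m/s.
The cyclotron period T = 2πm/(qB) = 6.60×10^-5 s is set by m, q, B alone.
Pitch = v∥·T = (1.71×10^5)(6.60×10^-5) = 11.3 m.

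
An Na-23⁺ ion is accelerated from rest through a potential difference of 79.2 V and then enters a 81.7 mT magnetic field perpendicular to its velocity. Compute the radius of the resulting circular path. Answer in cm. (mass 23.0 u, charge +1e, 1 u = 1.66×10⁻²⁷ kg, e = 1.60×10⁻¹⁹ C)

The kinetic energy gained is K = qV = (1×1.60×10^-19)(79.2) = 1.27×10^-17 J.
v = √(2K/m) = 2.58×10^4 m/s.
r = mv/(qB) = (3.82×10^-26)(2.58×10^4) / [(1×1.60×10^-19)(0.0817)] = 0.0753 m.

r ≈ 7.53 cm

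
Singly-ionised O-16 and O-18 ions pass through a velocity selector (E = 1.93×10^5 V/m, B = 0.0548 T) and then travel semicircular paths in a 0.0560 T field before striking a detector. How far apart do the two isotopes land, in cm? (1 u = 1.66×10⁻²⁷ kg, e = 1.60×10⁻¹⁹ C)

Both emerge at v = E/B₁ = 3.52×10^6 m/s.
r = mv/(qB₂), so r₁ = 10.44 m and r₂ = 11.74 m, giving Δr = 1.30 m.
After a semicircle each ion lands a diameter 2r from the entry slit, so the separation is 2Δr = 2.61 m.

Δd ≈ 261 cm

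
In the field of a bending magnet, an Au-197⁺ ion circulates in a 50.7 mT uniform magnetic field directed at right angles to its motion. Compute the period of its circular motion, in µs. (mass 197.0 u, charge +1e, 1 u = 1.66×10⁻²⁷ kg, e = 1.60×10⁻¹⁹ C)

The cyclotron period is independent of speed: T = 2πm/(qB).
T = 2π(3.27×10^-25) / [(1×1.60×10^-19)(0.0507)] = 2.53×10^-4 s.

T ≈ 253 µs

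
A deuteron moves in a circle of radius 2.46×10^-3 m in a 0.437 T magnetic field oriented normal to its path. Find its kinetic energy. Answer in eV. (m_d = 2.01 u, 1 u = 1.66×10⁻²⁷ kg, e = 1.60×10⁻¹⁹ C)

K ≈ 27.7 eV

v = qBr/m = (1×1.60×10^-19)(0.437)(2.46×10^-3) / (3.34×10^-27) = 5.16×10^4 m/s.
K = ½mv² = 0.5·(3.34×10^-27)·(5.16×10^4)² = 4.43×10^-18 J = 27.7 eV.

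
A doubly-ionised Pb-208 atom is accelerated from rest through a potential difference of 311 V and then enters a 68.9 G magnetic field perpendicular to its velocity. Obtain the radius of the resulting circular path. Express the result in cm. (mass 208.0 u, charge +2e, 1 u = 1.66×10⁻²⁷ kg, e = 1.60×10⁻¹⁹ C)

r ≈ 376 cm

The kinetic energy gained is K = qV = (2×1.60×10^-19)(311) = 9.95×10^-17 J.
v = √(2K/m) = 2.40×10^4 m/s.
r = mv/(qB) = (3.45×10^-25)(2.40×10^4) / [(2×1.60×10^-19)(6.89×10^-3)] = 3.76 m.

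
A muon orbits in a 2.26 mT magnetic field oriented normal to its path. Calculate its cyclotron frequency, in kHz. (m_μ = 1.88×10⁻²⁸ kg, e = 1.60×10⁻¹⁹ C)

f = qB/(2πm) = (1×1.60×10^-19)(2.26×10^-3) / [2π(1.88×10^-28)] = 3.06×10^5 Hz.

f ≈ 306 kHz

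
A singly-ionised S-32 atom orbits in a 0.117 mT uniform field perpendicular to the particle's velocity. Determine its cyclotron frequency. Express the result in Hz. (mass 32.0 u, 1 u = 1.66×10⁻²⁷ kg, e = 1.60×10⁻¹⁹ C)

f = qB/(2πm) = (1×1.60×10^-19)(1.17×10^-4) / [2π(5.31×10^-26)] = 56.1 Hz.

f ≈ 56.1 Hz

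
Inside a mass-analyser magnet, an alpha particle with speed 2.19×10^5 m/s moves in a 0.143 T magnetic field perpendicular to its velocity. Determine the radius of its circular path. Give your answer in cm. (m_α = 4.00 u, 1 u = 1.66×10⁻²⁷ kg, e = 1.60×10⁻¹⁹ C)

The magnetic force provides the centripetal force: qvB = mv²/r, so r = mv/(qB).
r = (6.64×10^-27 kg)(2.19×10^5 m/s) / [(2×1.60×10^-19 C)(0.143 T)] = 0.0318 m.

r ≈ 3.18 cm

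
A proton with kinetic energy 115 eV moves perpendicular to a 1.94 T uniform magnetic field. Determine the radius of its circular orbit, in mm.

Convert the energy: K = 115 eV = 1.84×10^-17 J.
v = √(2K/m) = √(2·1.84×10^-17/1.67×10^-27) = 1.48×10^5 m/s.
r = mv/(qB) = (1.67×10^-27)(1.48×10^5) / [(1×1.60×10^-19)(1.94)] = 7.99×10^-4 m.

r ≈ 0.799 mm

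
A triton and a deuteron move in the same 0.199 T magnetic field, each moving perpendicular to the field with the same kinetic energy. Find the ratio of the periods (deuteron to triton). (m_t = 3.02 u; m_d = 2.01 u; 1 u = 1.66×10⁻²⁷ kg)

ratio ≈ 0.666

T = 2πm/(qB) is independent of speed, so T₂/T₁ = (m₂/q₂)/(m₁/q₁).
T_{deuteron}/T_{triton} = (3.34×10^-27/1e) / (5.01×10^-27/1e) = 0.666.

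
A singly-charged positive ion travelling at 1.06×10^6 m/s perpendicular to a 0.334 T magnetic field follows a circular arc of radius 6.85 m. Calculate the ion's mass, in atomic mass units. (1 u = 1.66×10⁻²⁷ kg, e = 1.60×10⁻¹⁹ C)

qvB = mv²/r ⇒ m = qBr/v.
m = (1×1.60×10^-19)(0.334)(6.85) / (1.06×10^6) = 3.45×10^-25 kg = 208 u.

m ≈ 208 u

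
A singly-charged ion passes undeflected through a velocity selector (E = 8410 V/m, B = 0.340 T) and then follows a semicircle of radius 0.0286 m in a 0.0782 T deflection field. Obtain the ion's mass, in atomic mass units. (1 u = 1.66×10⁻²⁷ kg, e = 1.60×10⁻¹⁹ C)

v = E/B₁ = 2.47×10^4 m/s.
From r = mv/(qB₂), m = qB₂r/v = (1×1.60×10^-19)(0.0782)(0.0286) / (2.47×10^4) = 1.45×10^-26 kg.
In atomic mass units: m = 1.45×10^-26 / 1.66×10^-27 = 8.72 u.

m ≈ 8.72 u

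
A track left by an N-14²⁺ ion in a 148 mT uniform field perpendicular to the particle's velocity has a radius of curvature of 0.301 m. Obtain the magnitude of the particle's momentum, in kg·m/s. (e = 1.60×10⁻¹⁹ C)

Since qvB = mv²/r, the momentum p = mv = qBr.
p = (2×1.60×10^-19)(0.148)(0.301) = 1.43×10^-20 kg·m/s.

p ≈ 1.43×10^-20 kg·m/s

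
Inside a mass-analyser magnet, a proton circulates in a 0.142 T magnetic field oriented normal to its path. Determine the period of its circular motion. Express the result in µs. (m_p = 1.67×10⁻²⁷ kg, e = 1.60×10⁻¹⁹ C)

T ≈ 0.462 µs

The cyclotron period is independent of speed: T = 2πm/(qB).
T = 2π(1.67×10^-27) / [(1×1.60×10^-19)(0.142)] = 4.62×10^-7 s.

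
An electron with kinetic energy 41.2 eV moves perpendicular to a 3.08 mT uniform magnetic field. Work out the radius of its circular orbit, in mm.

Convert the energy: K = 41.2 eV = 6.59×10^-18 J.
v = √(2K/m) = √(2·6.59×10^-18/9.11×10^-31) = 3.80×10^6 m/s.
r = mv/(qB) = (9.11×10^-31)(3.80×10^6) / [(1×1.60×10^-19)(3.08×10^-3)] = 7.03×10^-3 m.

r ≈ 7.03 mm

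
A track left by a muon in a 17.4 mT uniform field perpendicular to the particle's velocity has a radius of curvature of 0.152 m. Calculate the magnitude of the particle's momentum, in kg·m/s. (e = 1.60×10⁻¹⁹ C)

p ≈ 4.23×10^-22 kg·m/s

Since qvB = mv²/r, the momentum p = mv = qBr.
p = (1×1.60×10^-19)(0.0174)(0.152) = 4.23×10^-22 kg·m/s.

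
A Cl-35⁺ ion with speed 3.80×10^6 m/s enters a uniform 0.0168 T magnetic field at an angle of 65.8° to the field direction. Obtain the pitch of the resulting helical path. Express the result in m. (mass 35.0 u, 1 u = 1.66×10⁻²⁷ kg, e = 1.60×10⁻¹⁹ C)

pitch ≈ 212 m

The velocity component along B is v∥ = v cos65.8° = 1.56×10^6 m/s.
The cyclotron period T = 2πm/(qB) = 1.36×10^-4 s is set by m, q, B alone.
Pitch = v∥·T = (1.56×10^6)(1.36×10^-4) = 212 m.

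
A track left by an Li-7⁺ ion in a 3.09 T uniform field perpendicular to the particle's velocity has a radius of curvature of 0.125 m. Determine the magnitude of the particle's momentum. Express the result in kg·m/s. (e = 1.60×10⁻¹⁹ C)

p ≈ 6.18×10^-20 kg·m/s

Since qvB = mv²/r, the momentum p = mv = qBr.
p = (1×1.60×10^-19)(3.09)(0.125) = 6.18×10^-20 kg·m/s.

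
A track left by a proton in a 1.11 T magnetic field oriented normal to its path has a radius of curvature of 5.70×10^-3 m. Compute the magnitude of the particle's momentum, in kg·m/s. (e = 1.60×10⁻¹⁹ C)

p ≈ 1.01×10^-21 kg·m/s

Since qvB = mv²/r, the momentum p = mv = qBr.
p = (1×1.60×10^-19)(1.11)(5.70×10^-3) = 1.01×10^-21 kg·m/s.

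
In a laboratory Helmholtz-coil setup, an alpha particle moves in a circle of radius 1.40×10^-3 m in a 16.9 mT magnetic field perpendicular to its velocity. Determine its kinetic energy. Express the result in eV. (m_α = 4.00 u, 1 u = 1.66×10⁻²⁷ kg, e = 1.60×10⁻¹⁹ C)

v = qBr/m = (2×1.60×10^-19)(0.0169)(1.40×10^-3) / (6.64×10^-27) = 1140 m/s.
K = ½mv² = 0.5·(6.64×10^-27)·(1140)² = 4.32×10^-21 J = 0.0270 eV.

K ≈ 0.0270 eV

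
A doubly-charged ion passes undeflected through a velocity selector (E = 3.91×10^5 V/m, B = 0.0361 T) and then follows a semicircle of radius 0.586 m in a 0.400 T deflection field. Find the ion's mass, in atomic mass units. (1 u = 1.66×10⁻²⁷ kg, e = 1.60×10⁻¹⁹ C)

v = E/B₁ = 1.08×10^7 m/s.
From r = mv/(qB₂), m = qB₂r/v = (2×1.60×10^-19)(0.400)(0.586) / (1.08×10^7) = 6.93×10^-27 kg.
In atomic mass units: m = 6.93×10^-27 / 1.66×10^-27 = 4.17 u.

m ≈ 4.17 u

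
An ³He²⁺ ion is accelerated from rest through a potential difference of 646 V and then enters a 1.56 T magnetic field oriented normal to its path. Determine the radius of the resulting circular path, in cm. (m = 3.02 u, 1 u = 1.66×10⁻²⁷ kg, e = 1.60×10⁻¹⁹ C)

The kinetic energy gained is K = qV = (2×1.60×10^-19)(646) = 2.07×10^-16 J.
v = √(2K/m) = 2.87×10^5 m/s.
r = mv/(qB) = (5.01×10^-27)(2.87×10^5) / [(2×1.60×10^-19)(1.56)] = 2.88×10^-3 m.

r ≈ 0.288 cm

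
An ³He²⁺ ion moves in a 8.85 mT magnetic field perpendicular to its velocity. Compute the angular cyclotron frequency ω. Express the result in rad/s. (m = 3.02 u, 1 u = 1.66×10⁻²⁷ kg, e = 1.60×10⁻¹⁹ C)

ω = qB/m = (2×1.60×10^-19)(8.85×10^-3) / (5.01×10^-27) = 5.65×10^5 rad/s.

ω ≈ 5.65×10^5 rad/s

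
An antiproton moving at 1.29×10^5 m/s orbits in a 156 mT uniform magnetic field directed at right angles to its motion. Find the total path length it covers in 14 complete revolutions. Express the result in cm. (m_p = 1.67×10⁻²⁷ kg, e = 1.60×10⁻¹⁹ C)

L ≈ 75.9 cm

r = mv/(qB) = 8.63×10^-3 m, so one revolution covers 2πr = 0.0542 m.
In 14 revolutions: L = 14·2πr = 0.759 m.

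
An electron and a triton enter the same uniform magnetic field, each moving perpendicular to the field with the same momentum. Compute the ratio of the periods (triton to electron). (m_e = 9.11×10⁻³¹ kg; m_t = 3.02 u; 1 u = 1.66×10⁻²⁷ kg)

ratio ≈ 5500

T = 2πm/(qB) is independent of speed, so T₂/T₁ = (m₂/q₂)/(m₁/q₁).
T_{triton}/T_{electron} = (5.01×10^-27/1e) / (9.11×10^-31/1e) = 5500.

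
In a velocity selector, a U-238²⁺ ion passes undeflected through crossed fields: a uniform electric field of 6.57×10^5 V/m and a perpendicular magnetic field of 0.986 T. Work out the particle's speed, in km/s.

For zero net force, qE = qvB, so v = E/B.
v = (6.57×10^5) / (0.986) = 6.66×10^5 m/s.

v ≈ 666 km/s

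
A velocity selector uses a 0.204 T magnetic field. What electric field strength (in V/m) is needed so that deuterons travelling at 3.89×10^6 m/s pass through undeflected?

qE = qvB ⇒ E = vB = (3.89×10^6)(0.204) = 7.94×10^5 V/m.

E ≈ 7.94×10^5 V/m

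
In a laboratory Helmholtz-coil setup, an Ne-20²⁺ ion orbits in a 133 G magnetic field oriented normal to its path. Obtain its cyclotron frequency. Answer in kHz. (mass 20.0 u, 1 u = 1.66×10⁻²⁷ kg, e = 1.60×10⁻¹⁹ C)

f = qB/(2πm) = (2×1.60×10^-19)(0.0133) / [2π(3.32×10^-26)] = 2.04×10^4 Hz.

f ≈ 20.4 kHz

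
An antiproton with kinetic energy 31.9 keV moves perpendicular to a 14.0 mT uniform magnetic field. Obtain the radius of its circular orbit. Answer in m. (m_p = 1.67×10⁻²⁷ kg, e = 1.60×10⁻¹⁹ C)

r ≈ 1.84 m

Convert the energy: K = 31.9 keV = 5.10×10^-15 J.
v = √(2K/m) = √(2·5.10×10^-15/1.67×10^-27) = 2.47×10^6 m/s.
r = mv/(qB) = (1.67×10^-27)(2.47×10^6) / [(1×1.60×10^-19)(0.0140)] = 1.84 m.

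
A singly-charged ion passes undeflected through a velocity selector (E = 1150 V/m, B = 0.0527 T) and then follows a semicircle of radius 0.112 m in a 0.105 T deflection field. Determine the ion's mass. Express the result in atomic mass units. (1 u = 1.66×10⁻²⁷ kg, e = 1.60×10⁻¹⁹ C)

v = E/B₁ = 2.18×10^4 m/s.
From r = mv/(qB₂), m = qB₂r/v = (1×1.60×10^-19)(0.105)(0.112) / (2.18×10^4) = 8.62×10^-26 kg.
In atomic mass units: m = 8.62×10^-26 / 1.66×10^-27 = 51.9 u.

m ≈ 51.9 u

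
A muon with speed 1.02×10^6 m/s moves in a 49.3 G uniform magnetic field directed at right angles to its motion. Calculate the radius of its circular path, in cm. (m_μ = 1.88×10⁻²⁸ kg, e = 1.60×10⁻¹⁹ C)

The magnetic force provides the centripetal force: qvB = mv²/r, so r = mv/(qB).
r = (1.88×10^-28 kg)(1.02×10^6 m/s) / [(1×1.60×10^-19 C)(4.93×10^-3 T)] = 0.243 m.

r ≈ 24.3 cm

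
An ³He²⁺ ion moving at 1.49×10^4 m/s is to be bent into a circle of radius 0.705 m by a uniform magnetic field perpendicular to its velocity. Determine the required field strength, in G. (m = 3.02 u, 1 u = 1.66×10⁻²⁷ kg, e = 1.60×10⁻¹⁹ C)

B ≈ 3.31 G

qvB = mv²/r gives B = mv/(qr).
B = (5.01×10^-27)(1.49×10^4) / [(2×1.60×10^-19)(0.705)] = 3.31×10^-4 T.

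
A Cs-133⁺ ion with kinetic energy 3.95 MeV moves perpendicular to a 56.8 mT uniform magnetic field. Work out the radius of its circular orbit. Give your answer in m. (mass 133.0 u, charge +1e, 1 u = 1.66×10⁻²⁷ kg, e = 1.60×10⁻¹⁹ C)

Convert the energy: K = 3.95 MeV = 6.32×10^-13 J.
v = √(2K/m) = √(2·6.32×10^-13/2.21×10^-25) = 2.39×10^6 m/s.
r = mv/(qB) = (2.21×10^-25)(2.39×10^6) / [(1×1.60×10^-19)(0.0568)] = 58.1 m.

r ≈ 58.1 m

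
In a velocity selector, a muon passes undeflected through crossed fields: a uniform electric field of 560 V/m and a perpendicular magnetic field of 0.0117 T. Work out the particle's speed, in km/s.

v ≈ 47.9 km/s

For zero net force, qE = qvB, so v = E/B.
v = (560) / (0.0117) = 4.79×10^4 m/s.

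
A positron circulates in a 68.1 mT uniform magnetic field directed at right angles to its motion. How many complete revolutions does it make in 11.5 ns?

N = 21

T = 2πm/(qB) = 2π(9.11×10^-31) / [(1×1.60×10^-19)(0.0681)] = 5.2533×10^-10 s.
N = t/T = 1.15×10^-8 / 5.2533×10^-10 ≈ 21.89, so 21 complete revolutions.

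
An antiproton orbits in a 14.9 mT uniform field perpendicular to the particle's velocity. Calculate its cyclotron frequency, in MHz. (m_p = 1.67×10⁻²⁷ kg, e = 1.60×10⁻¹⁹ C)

f = qB/(2πm) = (1×1.60×10^-19)(0.0149) / [2π(1.67×10^-27)] = 2.27×10^5 Hz.

f ≈ 0.227 MHz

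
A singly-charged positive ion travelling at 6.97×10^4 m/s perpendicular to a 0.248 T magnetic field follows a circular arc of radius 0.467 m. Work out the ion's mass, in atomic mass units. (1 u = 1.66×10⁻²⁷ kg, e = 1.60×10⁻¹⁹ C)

m ≈ 160 u

qvB = mv²/r ⇒ m = qBr/v.
m = (1×1.60×10^-19)(0.248)(0.467) / (6.97×10^4) = 2.66×10^-25 kg = 160 u.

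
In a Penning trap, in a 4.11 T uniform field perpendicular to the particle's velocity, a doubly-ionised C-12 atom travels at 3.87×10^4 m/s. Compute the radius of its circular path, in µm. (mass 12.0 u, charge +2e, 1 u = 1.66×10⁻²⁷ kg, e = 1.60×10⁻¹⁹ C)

r ≈ 586 µm

The magnetic force provides the centripetal force: qvB = mv²/r, so r = mv/(qB).
r = (1.99×10^-26 kg)(3.87×10^4 m/s) / [(2×1.60×10^-19 C)(4.11 T)] = 5.86×10^-4 m.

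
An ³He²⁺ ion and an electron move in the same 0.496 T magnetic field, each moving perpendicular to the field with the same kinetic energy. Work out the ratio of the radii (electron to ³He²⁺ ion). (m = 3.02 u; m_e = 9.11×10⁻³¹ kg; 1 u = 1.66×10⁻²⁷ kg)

r = √(2mK)/(qB) ⇒ at equal K, r ∝ √m/q.
r_{electron}/r_{³He²⁺ ion} = 0.0270.

ratio ≈ 0.0270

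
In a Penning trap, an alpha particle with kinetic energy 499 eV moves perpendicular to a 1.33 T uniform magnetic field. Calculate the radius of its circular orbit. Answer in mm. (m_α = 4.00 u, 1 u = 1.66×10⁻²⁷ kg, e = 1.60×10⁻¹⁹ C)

r ≈ 2.42 mm

Convert the energy: K = 499 eV = 7.98×10^-17 J.
v = √(2K/m) = √(2·7.98×10^-17/6.64×10^-27) = 1.55×10^5 m/s.
r = mv/(qB) = (6.64×10^-27)(1.55×10^5) / [(2×1.60×10^-19)(1.33)] = 2.42×10^-3 m.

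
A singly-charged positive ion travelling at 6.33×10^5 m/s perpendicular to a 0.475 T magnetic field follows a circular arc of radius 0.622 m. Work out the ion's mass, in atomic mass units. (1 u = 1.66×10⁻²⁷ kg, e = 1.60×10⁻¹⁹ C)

m ≈ 45.0 u

qvB = mv²/r ⇒ m = qBr/v.
m = (1×1.60×10^-19)(0.475)(0.622) / (6.33×10^5) = 7.47×10^-26 kg = 45.0 u.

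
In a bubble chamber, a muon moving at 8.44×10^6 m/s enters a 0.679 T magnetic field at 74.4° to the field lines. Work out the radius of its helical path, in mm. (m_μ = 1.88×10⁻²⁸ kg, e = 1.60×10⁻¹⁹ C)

r ≈ 14.1 mm

Only the perpendicular component v⊥ = v sin74.4° = 8.13×10^6 m/s is bent by the field.
r = m v⊥ /(qB) = (1.88×10^-28)(8.13×10^6) / [(1×1.60×10^-19)(0.679)] = 0.0141 m.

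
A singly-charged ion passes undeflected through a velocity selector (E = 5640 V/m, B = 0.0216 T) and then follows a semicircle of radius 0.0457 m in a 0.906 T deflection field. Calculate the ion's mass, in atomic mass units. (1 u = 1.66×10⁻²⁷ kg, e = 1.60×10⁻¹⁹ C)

m ≈ 15.3 u

v = E/B₁ = 2.61×10^5 m/s.
From r = mv/(qB₂), m = qB₂r/v = (1×1.60×10^-19)(0.906)(0.0457) / (2.61×10^5) = 2.54×10^-26 kg.
In atomic mass units: m = 2.54×10^-26 / 1.66×10^-27 = 15.3 u.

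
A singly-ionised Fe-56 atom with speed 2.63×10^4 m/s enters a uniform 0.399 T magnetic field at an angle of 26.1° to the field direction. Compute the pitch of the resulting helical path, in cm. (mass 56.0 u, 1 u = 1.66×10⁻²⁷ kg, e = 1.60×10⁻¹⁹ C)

The velocity component along B is v∥ = v cos26.1° = 2.36×10^4 m/s.
The cyclotron period T = 2πm/(qB) = 9.15×10^-6 s is set by m, q, B alone.
Pitch = v∥·T = (2.36×10^4)(9.15×10^-6) = 0.216 m.

pitch ≈ 21.6 cm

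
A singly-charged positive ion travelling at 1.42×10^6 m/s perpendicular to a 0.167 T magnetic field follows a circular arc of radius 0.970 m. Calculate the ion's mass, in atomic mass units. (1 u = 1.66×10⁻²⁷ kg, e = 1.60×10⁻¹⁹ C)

qvB = mv²/r ⇒ m = qBr/v.
m = (1×1.60×10^-19)(0.167)(0.970) / (1.42×10^6) = 1.83×10^-26 kg = 11.0 u.

m ≈ 11.0 u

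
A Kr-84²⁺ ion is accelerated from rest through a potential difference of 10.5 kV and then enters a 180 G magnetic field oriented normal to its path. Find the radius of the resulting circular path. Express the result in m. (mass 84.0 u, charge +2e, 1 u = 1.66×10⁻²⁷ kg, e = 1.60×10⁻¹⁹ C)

r ≈ 5.31 m

The kinetic energy gained is K = qV = (2×1.60×10^-19)(1.05×10^4) = 3.36×10^-15 J.
v = √(2K/m) = 2.20×10^5 m/s.
r = mv/(qB) = (1.39×10^-25)(2.20×10^5) / [(2×1.60×10^-19)(0.0180)] = 5.31 m.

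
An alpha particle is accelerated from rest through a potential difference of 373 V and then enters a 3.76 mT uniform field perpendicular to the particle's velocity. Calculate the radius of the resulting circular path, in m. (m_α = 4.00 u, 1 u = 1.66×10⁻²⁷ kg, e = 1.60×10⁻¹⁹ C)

r ≈ 1.05 m

The kinetic energy gained is K = qV = (2×1.60×10^-19)(373) = 1.19×10^-16 J.
v = √(2K/m) = 1.90×10^5 m/s.
r = mv/(qB) = (6.64×10^-27)(1.90×10^5) / [(2×1.60×10^-19)(3.76×10^-3)] = 1.05 m.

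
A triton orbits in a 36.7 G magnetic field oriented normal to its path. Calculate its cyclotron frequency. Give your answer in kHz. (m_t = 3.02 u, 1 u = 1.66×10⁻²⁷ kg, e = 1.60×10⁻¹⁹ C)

f = qB/(2πm) = (1×1.60×10^-19)(3.67×10^-3) / [2π(5.01×10^-27)] = 1.86×10^4 Hz.

f ≈ 18.6 kHz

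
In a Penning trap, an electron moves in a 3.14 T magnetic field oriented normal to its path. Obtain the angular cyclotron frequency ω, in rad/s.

ω = qB/m = (1×1.60×10^-19)(3.14) / (9.11×10^-31) = 5.51×10^11 rad/s.

ω ≈ 5.51×10^11 rad/s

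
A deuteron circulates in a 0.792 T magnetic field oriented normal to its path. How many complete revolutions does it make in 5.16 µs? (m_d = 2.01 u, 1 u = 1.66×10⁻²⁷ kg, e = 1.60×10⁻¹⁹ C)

N = 31

T = 2πm/(qB) = 2π(3.3366×10^-27) / [(1×1.60×10^-19)(0.792)] = 1.6544×10^-7 s.
N = t/T = 5.16×10^-6 / 1.6544×10^-7 ≈ 31.19, so 31 complete revolutions.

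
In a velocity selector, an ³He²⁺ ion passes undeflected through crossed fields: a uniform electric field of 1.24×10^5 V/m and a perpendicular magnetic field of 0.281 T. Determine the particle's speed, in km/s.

v ≈ 441 km/s

For zero net force, qE = qvB, so v = E/B.
v = (1.24×10^5) / (0.281) = 4.41×10^5 m/s.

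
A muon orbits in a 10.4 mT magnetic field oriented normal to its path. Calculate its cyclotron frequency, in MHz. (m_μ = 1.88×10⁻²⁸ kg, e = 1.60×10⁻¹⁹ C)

f ≈ 1.41 MHz

f = qB/(2πm) = (1×1.60×10^-19)(0.0104) / [2π(1.88×10^-28)] = 1.41×10^6 Hz.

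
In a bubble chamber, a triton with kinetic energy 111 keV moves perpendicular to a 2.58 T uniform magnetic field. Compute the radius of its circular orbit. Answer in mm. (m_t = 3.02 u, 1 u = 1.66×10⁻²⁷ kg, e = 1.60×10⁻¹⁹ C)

r ≈ 32.3 mm

Convert the energy: K = 111 keV = 1.78×10^-14 J.
v = √(2K/m) = √(2·1.78×10^-14/5.01×10^-27) = 2.66×10^6 m/s.
r = mv/(qB) = (5.01×10^-27)(2.66×10^6) / [(1×1.60×10^-19)(2.58)] = 0.0323 m.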